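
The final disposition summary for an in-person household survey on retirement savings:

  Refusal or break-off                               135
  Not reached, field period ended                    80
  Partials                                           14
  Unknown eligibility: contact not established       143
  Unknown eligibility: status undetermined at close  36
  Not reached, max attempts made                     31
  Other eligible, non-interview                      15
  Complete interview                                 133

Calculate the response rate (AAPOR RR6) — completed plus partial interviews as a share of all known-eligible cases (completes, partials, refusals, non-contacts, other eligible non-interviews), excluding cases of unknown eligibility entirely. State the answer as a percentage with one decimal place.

36.0%

No contact after all attempts = 80 + 31 = 111
Unknown eligibility = 143 + 36 = 179
Top: 133 + 14 = 147
Denom: 133 + 14 + 135 + 111 + 15 = 408
RR6 = 147 / 408 = 0.3603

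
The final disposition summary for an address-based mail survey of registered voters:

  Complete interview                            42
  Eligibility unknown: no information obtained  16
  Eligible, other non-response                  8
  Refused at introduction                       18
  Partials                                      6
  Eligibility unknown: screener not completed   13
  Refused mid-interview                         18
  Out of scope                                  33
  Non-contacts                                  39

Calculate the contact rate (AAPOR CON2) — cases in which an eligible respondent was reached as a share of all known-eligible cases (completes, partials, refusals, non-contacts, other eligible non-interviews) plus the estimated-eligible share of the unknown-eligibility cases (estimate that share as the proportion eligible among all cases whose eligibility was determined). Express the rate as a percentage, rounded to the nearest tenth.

Refusals = 18 + 18 = 36
Eligibility not determined = 13 + 16 = 29
Top = 42 + 6 + 36 + 8 = 92
Known eligible = 42 + 6 + 36 + 39 + 8 = 131
e = 131 / (131 + 33) = 131 / 164 = 0.7988
Eligible share of unknowns = 0.7988 × 29 = 23.17
Denom = 131 + 23.17 = 154.17
CON2 = 92 / 154.17 = 0.5967

59.7%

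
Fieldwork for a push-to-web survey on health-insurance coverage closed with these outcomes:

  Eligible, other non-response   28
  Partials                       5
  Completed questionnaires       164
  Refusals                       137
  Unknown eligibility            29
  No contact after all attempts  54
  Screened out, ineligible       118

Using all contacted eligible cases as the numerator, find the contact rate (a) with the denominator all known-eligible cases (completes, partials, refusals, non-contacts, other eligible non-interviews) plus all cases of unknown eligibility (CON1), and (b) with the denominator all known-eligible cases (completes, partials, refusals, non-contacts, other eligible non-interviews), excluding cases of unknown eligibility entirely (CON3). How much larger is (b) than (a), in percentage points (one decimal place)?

6.0

Numerator: 164 + 5 + 137 + 28 = 334
Denominator: 164 + 5 + 137 + 54 + 28 + 29 = 417
CON1 = 334 / 417 = 0.8010
Denominator: 164 + 5 + 137 + 54 + 28 = 388
CON3 = 334 / 388 = 0.8608
Difference = 86.08 − 80.10 = 5.98 percentage points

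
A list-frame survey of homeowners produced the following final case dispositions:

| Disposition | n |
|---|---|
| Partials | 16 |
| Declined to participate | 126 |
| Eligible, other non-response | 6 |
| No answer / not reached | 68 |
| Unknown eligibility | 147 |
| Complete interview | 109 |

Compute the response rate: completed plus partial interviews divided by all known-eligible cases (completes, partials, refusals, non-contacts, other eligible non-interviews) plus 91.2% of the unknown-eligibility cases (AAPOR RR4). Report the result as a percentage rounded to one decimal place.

Numerator → 109 + 16 = 125
Eligible (known) → 109 + 16 + 126 + 68 + 6 = 325
e × U → 0.9120 × 147 = 134.06
Denom → 325 + 134.06 = 459.06
RR4 = 125 / 459.06 = 0.2723

27.2%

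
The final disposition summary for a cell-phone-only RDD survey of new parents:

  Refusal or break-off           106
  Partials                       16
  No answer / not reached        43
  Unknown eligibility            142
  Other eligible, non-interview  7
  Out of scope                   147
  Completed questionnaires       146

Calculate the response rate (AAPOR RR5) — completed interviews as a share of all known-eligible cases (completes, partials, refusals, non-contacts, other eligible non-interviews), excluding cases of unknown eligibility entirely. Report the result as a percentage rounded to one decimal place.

Num → 146
Base → 146 + 16 + 106 + 43 + 7 = 318
RR5 = 146 / 318 = 0.4591

45.9%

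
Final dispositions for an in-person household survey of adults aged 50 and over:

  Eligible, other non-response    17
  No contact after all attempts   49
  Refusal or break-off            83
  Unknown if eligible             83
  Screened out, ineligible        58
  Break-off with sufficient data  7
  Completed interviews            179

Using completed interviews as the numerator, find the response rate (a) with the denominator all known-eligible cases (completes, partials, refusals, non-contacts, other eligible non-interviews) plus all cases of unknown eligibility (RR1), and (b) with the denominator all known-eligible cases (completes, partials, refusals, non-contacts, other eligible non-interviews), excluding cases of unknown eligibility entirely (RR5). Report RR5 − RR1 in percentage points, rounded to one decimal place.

Numerator: 179
Base: 179 + 7 + 83 + 49 + 17 + 83 = 418
RR1 = 179 / 418 = 0.4282
Base: 179 + 7 + 83 + 49 + 17 = 335
RR5 = 179 / 335 = 0.5343
Difference = 53.43 − 42.82 = 10.61 percentage points

10.6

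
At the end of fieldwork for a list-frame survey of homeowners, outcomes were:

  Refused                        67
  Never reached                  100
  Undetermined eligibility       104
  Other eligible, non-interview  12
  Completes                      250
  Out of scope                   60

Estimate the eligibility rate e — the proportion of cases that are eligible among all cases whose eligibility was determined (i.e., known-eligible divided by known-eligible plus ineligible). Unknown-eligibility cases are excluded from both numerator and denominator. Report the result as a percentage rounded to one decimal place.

87.7%

Known eligible → 250 + 67 + 100 + 12 = 429
e = 429 / (429 + 60) = 429 / 489 = 0.8773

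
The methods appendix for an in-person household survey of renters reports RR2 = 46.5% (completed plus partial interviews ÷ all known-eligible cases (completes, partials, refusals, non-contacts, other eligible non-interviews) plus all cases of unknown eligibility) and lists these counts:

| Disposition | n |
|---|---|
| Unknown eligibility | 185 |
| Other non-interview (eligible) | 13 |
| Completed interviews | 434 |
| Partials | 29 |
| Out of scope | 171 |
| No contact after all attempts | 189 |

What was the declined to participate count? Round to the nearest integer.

Numerator → 434 + 29 = 463
RR2 = 463 / D = 0.465
D = 463 / 0.465 = 995.7
Other denominator terms total 850
declined to participate = 995.7 − 850 ≈ 146

146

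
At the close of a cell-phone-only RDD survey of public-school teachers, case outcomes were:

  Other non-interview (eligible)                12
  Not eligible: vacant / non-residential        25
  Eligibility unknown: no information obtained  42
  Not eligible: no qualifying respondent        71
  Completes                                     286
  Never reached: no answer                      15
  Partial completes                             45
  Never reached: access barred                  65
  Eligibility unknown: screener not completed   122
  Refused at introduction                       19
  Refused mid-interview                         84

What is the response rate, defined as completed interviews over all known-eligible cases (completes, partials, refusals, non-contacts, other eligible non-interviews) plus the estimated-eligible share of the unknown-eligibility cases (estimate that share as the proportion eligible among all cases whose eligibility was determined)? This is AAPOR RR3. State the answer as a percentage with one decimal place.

Refusal or break-off = 19 + 84 = 103
Non-contacts = 15 + 65 = 80
Undetermined eligibility = 122 + 42 = 164
Out of scope = 71 + 25 = 96
Top = 286
Known eligible = 286 + 45 + 103 + 80 + 12 = 526
e = 526 / (526 + 96) = 526 / 622 = 0.8457
Estimated eligible among unknowns = 0.8457 × 164 = 138.69
Denominator = 526 + 138.69 = 664.69
RR3 = 286 / 664.69 = 0.4303

43.0%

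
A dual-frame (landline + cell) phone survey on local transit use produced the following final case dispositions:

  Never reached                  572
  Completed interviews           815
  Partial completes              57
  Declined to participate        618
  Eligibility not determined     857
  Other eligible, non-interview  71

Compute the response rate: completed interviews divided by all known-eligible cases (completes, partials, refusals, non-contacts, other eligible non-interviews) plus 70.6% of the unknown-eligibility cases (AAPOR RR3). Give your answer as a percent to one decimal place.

Top: 815
Known eligible: 815 + 57 + 618 + 572 + 71 = 2133
Estimated eligible among unknowns: 0.7060 × 857 = 605.04
Denominator: 2133 + 605.04 = 2738.04
RR3 = 815 / 2738.04 = 0.2977

29.8%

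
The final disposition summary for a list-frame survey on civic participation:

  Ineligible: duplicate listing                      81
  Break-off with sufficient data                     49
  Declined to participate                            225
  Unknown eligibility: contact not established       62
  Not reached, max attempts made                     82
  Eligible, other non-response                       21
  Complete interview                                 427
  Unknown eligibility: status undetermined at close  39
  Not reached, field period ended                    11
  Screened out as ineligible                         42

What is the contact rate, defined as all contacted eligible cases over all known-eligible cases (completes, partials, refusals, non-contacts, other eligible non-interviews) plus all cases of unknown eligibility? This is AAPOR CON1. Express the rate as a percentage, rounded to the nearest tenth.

No answer / not reached = 11 + 82 = 93
Eligibility not determined = 62 + 39 = 101
Not eligible = 42 + 81 = 123
Top → 427 + 49 + 225 + 21 = 722
Base → 427 + 49 + 225 + 93 + 21 + 101 = 916
CON1 = 722 / 916 = 0.7882

78.8%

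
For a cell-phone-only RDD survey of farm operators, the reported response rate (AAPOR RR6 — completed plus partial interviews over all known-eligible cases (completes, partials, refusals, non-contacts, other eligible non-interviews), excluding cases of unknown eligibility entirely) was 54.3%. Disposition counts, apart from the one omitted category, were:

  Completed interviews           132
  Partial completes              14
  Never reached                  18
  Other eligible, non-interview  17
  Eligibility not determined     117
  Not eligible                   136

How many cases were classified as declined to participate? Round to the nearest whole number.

88

Top → 132 + 14 = 146
RR6 = 146 / D = 0.543
D = 146 / 0.543 = 268.9
Remaining denominator categories sum to 181
declined to participate = 268.9 − 181 ≈ 88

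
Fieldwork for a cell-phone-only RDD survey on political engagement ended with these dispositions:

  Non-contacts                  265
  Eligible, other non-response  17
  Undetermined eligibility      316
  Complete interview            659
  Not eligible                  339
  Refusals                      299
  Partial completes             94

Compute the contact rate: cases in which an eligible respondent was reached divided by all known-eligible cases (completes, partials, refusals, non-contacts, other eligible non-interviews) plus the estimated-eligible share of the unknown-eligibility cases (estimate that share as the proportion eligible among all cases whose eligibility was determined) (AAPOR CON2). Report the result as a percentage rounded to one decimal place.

Numerator → 659 + 94 + 299 + 17 = 1069
Known eligible → 659 + 94 + 299 + 265 + 17 = 1334
e = 1334 / (1334 + 339) = 1334 / 1673 = 0.7974
e × U → 0.7974 × 316 = 251.98
Denom → 1334 + 251.98 = 1585.98
CON2 = 1069 / 1585.98 = 0.6740

67.4%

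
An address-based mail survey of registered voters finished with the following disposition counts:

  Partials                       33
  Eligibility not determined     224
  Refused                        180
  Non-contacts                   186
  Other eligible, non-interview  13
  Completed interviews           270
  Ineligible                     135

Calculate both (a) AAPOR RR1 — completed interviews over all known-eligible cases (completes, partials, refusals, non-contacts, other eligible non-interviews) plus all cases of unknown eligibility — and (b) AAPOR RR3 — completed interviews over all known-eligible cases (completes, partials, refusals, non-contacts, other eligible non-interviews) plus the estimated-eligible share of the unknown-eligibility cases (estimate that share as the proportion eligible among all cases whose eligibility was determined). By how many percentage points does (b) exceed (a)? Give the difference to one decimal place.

Num: 270
Denom: 270 + 33 + 180 + 186 + 13 + 224 = 906
RR1 = 270 / 906 = 0.2980
Eligible (known): 270 + 33 + 180 + 186 + 13 = 682
e = 682 / (682 + 135) = 682 / 817 = 0.8348
Eligible share of unknowns: 0.8348 × 224 = 187.00
Denom: 682 + 187.00 = 869.00
RR3 = 270 / 869.00 = 0.3107
Difference = 31.07 − 29.80 = 1.27 percentage points

1.3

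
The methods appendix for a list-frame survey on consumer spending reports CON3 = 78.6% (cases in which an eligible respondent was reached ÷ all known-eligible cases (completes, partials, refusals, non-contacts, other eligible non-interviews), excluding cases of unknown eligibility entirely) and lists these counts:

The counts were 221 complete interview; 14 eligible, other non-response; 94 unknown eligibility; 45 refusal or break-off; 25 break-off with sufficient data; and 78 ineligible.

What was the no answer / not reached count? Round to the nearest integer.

Numerator: 221 + 25 + 45 + 14 = 305
CON3 = 305 / D = 0.786
D = 305 / 0.786 = 388.0
Other denominator terms total 305
no answer / not reached = 388.0 − 305 ≈ 83

83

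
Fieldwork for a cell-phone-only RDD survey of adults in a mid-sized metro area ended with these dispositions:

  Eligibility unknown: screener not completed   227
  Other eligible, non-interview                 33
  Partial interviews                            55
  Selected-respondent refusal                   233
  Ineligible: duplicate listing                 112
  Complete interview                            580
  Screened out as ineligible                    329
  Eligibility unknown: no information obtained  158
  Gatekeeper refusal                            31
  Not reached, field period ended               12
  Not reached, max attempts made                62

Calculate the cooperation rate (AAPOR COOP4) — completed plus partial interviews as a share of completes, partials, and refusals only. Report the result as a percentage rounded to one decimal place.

70.6%

Refusal or break-off = 31 + 233 = 264
No contact after all attempts = 12 + 62 = 74
Undetermined eligibility = 227 + 158 = 385
Screened out, ineligible = 329 + 112 = 441
Num: 580 + 55 = 635
Denominator: 580 + 55 + 264 = 899
COOP4 = 635 / 899 = 0.7063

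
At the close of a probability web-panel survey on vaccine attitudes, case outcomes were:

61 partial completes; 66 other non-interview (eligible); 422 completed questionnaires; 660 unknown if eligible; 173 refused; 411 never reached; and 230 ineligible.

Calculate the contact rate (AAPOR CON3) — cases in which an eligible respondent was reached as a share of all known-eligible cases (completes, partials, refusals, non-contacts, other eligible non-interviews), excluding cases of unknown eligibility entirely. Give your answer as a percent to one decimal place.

63.7%

Top → 422 + 61 + 173 + 66 = 722
Denom → 422 + 61 + 173 + 411 + 66 = 1133
CON3 = 722 / 1133 = 0.6372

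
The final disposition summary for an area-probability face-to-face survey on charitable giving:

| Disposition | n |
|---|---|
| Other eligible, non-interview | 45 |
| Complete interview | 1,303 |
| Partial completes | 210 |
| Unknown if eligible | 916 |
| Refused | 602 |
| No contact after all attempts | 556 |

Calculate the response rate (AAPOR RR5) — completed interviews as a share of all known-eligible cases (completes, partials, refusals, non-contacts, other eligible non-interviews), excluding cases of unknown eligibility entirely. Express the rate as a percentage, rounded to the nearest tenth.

48.0%

Numerator → 1303
Denominator → 1303 + 210 + 602 + 556 + 45 = 2716
RR5 = 1303 / 2716 = 0.4797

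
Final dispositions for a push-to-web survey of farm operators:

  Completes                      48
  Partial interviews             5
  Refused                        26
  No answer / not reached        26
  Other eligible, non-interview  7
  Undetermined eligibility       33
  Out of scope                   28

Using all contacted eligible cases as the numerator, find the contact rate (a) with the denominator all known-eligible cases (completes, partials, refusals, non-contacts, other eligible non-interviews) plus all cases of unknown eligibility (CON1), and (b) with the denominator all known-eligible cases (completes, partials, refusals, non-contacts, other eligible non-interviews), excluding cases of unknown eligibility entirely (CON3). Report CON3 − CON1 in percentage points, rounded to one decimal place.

17.5

Num = 48 + 5 + 26 + 7 = 86
Denominator = 48 + 5 + 26 + 26 + 7 + 33 = 145
CON1 = 86 / 145 = 0.5931
Denominator = 48 + 5 + 26 + 26 + 7 = 112
CON3 = 86 / 112 = 0.7679
Difference = 76.79 − 59.31 = 17.48 percentage points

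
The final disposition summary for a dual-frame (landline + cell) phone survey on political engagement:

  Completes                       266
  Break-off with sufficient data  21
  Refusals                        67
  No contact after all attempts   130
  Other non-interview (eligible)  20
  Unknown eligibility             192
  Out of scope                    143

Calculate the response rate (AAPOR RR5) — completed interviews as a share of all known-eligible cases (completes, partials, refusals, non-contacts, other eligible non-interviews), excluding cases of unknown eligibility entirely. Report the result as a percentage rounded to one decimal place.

Num = 266
Base = 266 + 21 + 67 + 130 + 20 = 504
RR5 = 266 / 504 = 0.5278

52.8%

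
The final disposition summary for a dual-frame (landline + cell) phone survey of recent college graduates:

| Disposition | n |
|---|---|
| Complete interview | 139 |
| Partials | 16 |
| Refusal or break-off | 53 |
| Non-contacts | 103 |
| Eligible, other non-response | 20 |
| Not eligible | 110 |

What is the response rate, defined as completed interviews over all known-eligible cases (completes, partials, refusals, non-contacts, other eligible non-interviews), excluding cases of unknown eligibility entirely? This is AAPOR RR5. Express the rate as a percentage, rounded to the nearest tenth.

42.0%

Num → 139
Base → 139 + 16 + 53 + 103 + 20 = 331
RR5 = 139 / 331 = 0.4199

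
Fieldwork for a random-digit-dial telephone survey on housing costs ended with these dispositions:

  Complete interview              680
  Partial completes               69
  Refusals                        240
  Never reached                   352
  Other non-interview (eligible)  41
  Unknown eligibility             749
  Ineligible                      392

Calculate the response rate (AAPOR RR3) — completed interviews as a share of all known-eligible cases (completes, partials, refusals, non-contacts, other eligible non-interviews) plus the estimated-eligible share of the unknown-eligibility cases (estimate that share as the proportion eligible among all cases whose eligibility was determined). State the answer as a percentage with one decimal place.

34.6%

Numerator = 680
Eligible (known) = 680 + 69 + 240 + 352 + 41 = 1382
e = 1382 / (1382 + 392) = 1382 / 1774 = 0.7790
Eligible share of unknowns = 0.7790 × 749 = 583.47
Denominator = 1382 + 583.47 = 1965.47
RR3 = 680 / 1965.47 = 0.3460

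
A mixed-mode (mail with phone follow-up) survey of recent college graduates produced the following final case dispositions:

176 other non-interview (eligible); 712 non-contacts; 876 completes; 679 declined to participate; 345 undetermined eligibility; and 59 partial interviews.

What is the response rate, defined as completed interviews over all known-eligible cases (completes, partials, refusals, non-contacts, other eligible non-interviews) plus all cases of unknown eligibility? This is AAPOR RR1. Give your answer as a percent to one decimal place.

30.8%

Top → 876
Base → 876 + 59 + 679 + 712 + 176 + 345 = 2847
RR1 = 876 / 2847 = 0.3077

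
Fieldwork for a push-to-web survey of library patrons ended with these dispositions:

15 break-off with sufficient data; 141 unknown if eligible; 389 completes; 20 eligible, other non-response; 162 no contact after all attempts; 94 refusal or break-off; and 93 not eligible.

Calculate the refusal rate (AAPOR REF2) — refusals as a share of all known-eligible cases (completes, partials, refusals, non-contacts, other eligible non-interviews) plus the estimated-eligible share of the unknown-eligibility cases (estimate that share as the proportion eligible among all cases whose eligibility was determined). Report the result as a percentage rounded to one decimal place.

11.7%

Top: 94
Eligible (known): 389 + 15 + 94 + 162 + 20 = 680
e = 680 / (680 + 93) = 680 / 773 = 0.8797
e × U: 0.8797 × 141 = 124.04
Denominator: 680 + 124.04 = 804.04
REF2 = 94 / 804.04 = 0.1169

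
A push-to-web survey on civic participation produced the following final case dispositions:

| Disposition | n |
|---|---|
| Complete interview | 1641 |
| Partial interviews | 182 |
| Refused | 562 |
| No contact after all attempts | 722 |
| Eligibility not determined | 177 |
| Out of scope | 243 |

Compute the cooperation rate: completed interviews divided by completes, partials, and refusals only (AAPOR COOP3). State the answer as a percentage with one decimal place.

Top → 1641
Base → 1641 + 182 + 562 = 2385
COOP3 = 1641 / 2385 = 0.6881

68.8%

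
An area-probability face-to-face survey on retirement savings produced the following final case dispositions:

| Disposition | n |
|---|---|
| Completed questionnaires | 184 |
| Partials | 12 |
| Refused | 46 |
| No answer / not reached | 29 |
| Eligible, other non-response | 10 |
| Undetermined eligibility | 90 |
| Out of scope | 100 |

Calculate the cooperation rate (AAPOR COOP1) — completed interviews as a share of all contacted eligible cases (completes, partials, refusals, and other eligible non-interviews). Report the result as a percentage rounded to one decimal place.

73.0%

Top = 184
Denominator = 184 + 12 + 46 + 10 = 252
COOP1 = 184 / 252 = 0.7302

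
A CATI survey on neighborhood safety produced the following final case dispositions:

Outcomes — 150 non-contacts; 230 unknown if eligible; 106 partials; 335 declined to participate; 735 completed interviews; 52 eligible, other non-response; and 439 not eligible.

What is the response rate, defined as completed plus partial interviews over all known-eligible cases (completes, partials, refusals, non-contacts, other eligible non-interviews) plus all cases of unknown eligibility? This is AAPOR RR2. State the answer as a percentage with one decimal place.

Num: 735 + 106 = 841
Denominator: 735 + 106 + 335 + 150 + 52 + 230 = 1608
RR2 = 841 / 1608 = 0.5230

52.3%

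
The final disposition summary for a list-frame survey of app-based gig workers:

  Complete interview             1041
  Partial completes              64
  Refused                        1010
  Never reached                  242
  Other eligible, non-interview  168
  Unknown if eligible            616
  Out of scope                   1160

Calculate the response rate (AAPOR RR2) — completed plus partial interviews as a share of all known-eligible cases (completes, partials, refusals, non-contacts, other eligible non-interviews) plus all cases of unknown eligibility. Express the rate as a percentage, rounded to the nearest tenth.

35.2%

Numerator: 1041 + 64 = 1105
Denom: 1041 + 64 + 1010 + 242 + 168 + 616 = 3141
RR2 = 1105 / 3141 = 0.3518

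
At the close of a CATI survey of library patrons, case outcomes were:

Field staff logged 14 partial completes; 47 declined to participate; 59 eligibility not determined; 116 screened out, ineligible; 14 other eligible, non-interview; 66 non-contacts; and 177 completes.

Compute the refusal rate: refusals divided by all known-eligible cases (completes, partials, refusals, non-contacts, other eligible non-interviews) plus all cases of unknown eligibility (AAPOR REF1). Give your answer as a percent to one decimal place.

12.5%

Top → 47
Base → 177 + 14 + 47 + 66 + 14 + 59 = 377
REF1 = 47 / 377 = 0.1247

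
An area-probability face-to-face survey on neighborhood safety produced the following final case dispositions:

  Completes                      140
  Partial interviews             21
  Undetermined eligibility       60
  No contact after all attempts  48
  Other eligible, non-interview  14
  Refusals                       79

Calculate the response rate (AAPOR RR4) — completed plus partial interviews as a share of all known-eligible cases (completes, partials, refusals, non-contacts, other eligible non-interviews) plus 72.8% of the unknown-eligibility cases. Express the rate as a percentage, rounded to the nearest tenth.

Num = 140 + 21 = 161
Known eligible = 140 + 21 + 79 + 48 + 14 = 302
Estimated eligible among unknowns = 0.7280 × 60 = 43.68
Denom = 302 + 43.68 = 345.68
RR4 = 161 / 345.68 = 0.4657

46.6%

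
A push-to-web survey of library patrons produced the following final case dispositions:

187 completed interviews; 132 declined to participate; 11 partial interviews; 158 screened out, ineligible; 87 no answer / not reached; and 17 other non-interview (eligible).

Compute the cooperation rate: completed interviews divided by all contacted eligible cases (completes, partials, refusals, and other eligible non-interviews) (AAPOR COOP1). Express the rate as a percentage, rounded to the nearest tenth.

Num = 187
Denominator = 187 + 11 + 132 + 17 = 347
COOP1 = 187 / 347 = 0.5389

53.9%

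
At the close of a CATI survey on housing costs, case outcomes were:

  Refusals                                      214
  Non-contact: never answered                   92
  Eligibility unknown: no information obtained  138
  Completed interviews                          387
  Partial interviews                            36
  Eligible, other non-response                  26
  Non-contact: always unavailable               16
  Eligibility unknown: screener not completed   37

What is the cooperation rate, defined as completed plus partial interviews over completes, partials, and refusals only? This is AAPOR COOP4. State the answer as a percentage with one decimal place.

66.4%

No answer / not reached = 92 + 16 = 108
Unknown if eligible = 37 + 138 = 175
Num: 387 + 36 = 423
Base: 387 + 36 + 214 = 637
COOP4 = 423 / 637 = 0.6641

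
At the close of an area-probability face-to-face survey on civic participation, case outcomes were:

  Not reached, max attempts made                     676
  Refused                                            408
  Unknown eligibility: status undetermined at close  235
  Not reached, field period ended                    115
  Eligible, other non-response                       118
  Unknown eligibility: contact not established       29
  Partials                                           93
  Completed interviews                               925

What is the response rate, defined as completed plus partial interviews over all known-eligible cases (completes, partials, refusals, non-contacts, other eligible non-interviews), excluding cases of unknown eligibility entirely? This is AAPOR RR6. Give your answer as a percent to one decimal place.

No contact after all attempts = 115 + 676 = 791
Unknown eligibility = 29 + 235 = 264
Num: 925 + 93 = 1018
Base: 925 + 93 + 408 + 791 + 118 = 2335
RR6 = 1018 / 2335 = 0.4360

43.6%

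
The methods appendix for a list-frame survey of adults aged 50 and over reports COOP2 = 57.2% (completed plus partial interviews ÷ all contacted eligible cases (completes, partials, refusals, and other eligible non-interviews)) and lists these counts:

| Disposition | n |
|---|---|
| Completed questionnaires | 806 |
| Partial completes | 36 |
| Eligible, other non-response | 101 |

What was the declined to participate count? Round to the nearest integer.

529

Num = 806 + 36 = 842
COOP2 = 842 / D = 0.572
D = 842 / 0.572 = 1472.0
Remaining denominator categories sum to 943
declined to participate = 1472.0 − 943 ≈ 529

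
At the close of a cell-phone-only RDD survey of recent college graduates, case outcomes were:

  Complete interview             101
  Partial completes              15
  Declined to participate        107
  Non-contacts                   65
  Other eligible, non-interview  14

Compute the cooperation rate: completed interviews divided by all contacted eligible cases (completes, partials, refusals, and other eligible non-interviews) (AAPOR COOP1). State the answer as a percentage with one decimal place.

Num = 101
Denom = 101 + 15 + 107 + 14 = 237
COOP1 = 101 / 237 = 0.4262

42.6%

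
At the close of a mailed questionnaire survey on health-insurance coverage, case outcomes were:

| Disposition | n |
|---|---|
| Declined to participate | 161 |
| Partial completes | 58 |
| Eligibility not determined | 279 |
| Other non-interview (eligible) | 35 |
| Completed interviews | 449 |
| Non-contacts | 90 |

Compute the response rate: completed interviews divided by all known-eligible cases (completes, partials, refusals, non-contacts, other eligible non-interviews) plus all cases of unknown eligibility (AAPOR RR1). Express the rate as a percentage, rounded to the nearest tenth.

Top: 449
Denominator: 449 + 58 + 161 + 90 + 35 + 279 = 1072
RR1 = 449 / 1072 = 0.4188

41.9%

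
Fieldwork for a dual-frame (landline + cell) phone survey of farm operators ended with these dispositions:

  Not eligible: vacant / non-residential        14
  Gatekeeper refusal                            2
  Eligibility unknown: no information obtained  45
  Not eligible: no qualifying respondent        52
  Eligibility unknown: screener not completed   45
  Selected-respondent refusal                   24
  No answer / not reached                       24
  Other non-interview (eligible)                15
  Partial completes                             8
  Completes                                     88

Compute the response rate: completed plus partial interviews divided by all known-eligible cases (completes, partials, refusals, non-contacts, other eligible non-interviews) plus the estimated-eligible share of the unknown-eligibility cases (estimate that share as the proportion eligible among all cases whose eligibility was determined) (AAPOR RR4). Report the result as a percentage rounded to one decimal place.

42.7%

Refusals = 2 + 24 = 26
Unknown if eligible = 45 + 45 = 90
Ineligible = 52 + 14 = 66
Num → 88 + 8 = 96
Eligible (known) → 88 + 8 + 26 + 24 + 15 = 161
e = 161 / (161 + 66) = 161 / 227 = 0.7093
e × U → 0.7093 × 90 = 63.84
Denom → 161 + 63.84 = 224.84
RR4 = 96 / 224.84 = 0.4270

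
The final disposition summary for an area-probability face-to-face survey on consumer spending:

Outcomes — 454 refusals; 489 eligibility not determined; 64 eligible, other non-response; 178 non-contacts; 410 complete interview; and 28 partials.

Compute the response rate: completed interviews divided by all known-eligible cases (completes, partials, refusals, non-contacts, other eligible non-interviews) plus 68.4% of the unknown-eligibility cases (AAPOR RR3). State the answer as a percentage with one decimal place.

27.9%

Num: 410
Known eligible: 410 + 28 + 454 + 178 + 64 = 1134
Eligible share of unknowns: 0.6840 × 489 = 334.48
Base: 1134 + 334.48 = 1468.48
RR3 = 410 / 1468.48 = 0.2792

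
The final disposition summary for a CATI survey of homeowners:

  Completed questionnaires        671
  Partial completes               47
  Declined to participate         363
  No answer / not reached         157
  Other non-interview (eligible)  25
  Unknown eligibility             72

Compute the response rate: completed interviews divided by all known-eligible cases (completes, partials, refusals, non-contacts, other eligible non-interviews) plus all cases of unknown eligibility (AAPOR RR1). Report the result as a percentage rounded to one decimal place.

50.3%

Num → 671
Base → 671 + 47 + 363 + 157 + 25 + 72 = 1335
RR1 = 671 / 1335 = 0.5026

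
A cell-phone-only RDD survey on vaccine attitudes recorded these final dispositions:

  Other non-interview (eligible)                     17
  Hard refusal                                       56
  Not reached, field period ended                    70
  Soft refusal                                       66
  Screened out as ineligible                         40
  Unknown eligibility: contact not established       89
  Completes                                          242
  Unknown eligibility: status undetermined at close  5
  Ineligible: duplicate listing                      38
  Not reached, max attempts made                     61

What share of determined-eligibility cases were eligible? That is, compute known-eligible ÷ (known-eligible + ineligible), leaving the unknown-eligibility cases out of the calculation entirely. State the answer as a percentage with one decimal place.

Declined to participate = 56 + 66 = 122
Never reached = 70 + 61 = 131
Unknown eligibility = 89 + 5 = 94
Out of scope = 40 + 38 = 78
Determined eligible: 242 + 122 + 131 + 17 = 512
e = 512 / (512 + 78) = 512 / 590 = 0.8678

86.8%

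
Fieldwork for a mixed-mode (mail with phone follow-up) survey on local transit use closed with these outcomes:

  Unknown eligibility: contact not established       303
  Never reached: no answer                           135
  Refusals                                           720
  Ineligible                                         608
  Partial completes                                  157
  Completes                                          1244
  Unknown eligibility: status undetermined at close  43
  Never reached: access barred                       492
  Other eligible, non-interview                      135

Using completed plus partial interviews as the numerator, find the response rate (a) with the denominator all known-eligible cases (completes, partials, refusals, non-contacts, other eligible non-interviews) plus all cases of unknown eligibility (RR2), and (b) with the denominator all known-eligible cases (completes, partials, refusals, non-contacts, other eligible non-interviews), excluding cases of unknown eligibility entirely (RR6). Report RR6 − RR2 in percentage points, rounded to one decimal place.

5.2

Non-contacts = 135 + 492 = 627
Undetermined eligibility = 303 + 43 = 346
Num: 1244 + 157 = 1401
Base: 1244 + 157 + 720 + 627 + 135 + 346 = 3229
RR2 = 1401 / 3229 = 0.4339
Base: 1244 + 157 + 720 + 627 + 135 = 2883
RR6 = 1401 / 2883 = 0.4860
Difference = 48.60 − 43.39 = 5.21 percentage points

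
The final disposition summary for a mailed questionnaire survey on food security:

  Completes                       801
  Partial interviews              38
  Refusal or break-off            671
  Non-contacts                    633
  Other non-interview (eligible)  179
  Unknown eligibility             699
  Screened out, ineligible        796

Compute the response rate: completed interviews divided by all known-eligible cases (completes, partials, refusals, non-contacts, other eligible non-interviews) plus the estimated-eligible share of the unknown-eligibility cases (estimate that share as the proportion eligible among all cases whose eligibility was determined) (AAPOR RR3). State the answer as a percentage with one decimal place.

28.2%

Numerator: 801
Determined eligible: 801 + 38 + 671 + 633 + 179 = 2322
e = 2322 / (2322 + 796) = 2322 / 3118 = 0.7447
Eligible share of unknowns: 0.7447 × 699 = 520.55
Denominator: 2322 + 520.55 = 2842.55
RR3 = 801 / 2842.55 = 0.2818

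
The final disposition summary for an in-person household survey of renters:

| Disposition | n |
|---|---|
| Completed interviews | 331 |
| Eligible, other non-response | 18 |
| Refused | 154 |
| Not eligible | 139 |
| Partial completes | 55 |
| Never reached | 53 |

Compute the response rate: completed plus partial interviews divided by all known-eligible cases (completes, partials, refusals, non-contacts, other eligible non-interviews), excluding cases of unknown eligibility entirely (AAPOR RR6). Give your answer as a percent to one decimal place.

63.2%

Num = 331 + 55 = 386
Denominator = 331 + 55 + 154 + 53 + 18 = 611
RR6 = 386 / 611 = 0.6318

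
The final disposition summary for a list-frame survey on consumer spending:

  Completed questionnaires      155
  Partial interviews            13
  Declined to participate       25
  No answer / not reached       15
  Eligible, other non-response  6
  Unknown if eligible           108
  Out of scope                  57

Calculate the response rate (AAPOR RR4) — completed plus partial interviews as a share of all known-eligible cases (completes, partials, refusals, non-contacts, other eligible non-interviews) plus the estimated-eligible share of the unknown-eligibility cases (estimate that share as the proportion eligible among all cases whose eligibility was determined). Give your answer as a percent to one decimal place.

Num: 155 + 13 = 168
Determined eligible: 155 + 13 + 25 + 15 + 6 = 214
e = 214 / (214 + 57) = 214 / 271 = 0.7897
e × U: 0.7897 × 108 = 85.29
Base: 214 + 85.29 = 299.29
RR4 = 168 / 299.29 = 0.5613

56.1%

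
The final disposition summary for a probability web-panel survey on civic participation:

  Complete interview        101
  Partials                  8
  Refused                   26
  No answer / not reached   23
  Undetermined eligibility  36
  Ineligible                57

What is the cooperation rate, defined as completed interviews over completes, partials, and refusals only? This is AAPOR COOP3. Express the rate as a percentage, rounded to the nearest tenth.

74.8%

Top: 101
Base: 101 + 8 + 26 = 135
COOP3 = 101 / 135 = 0.7481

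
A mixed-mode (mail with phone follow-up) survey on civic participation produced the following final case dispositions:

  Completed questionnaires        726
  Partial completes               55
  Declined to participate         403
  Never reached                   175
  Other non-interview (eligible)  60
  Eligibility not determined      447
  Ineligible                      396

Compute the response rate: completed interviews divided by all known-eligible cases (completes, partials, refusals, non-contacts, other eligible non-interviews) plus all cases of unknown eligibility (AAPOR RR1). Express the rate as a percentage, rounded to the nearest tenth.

Num → 726
Base → 726 + 55 + 403 + 175 + 60 + 447 = 1866
RR1 = 726 / 1866 = 0.3891

38.9%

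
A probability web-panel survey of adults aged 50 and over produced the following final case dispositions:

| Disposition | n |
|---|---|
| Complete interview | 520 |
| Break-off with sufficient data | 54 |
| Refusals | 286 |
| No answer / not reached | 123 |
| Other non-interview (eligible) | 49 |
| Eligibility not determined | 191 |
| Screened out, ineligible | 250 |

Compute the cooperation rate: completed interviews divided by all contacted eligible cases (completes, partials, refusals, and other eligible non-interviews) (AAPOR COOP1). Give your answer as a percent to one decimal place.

Top → 520
Base → 520 + 54 + 286 + 49 = 909
COOP1 = 520 / 909 = 0.5721

57.2%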